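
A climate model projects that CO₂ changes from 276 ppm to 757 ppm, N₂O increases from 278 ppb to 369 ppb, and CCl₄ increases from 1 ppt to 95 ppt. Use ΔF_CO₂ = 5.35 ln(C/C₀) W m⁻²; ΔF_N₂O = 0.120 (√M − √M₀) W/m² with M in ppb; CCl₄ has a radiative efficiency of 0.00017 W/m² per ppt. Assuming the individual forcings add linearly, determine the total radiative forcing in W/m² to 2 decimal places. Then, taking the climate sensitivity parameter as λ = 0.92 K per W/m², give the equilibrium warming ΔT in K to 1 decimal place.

ΔF = 5.72 W/m²; ΔT = 5.3 K

CO₂: 5.35 × ln(757/276) = 5.35 × ln(2.74275) = 5.35 × 1.00896 = 5.3979 W/m².
N₂O: 0.120 × (√369 − √278) = 0.120 × (19.2094 − 16.6733) = 0.120 × 2.5361 = 0.3043 W/m².
CCl₄: ΔF = 0.00017 × (95 − 1) = 0.00017 × 94 = 0.0160 W/m².
Total ΔF = 5.3979 + 0.3043 + 0.0160 = 5.7182 W/m².
ΔT = λ ΔF = 0.92 × 5.72 = 5.2624 K.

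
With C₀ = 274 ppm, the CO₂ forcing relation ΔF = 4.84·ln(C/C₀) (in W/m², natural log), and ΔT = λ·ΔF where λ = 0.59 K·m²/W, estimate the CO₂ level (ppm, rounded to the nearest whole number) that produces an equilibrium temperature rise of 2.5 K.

C ≈ 658 ppm

Required forcing: ΔF = ΔT/λ = 2.5/0.59 = 4.2373 W/m².
Then ln(C/274) = ΔF/4.84 = 4.2373/4.84 = 0.87548.
So C = 274 × e^0.87548 = 274 × 2.40003 = 657.61 ppm.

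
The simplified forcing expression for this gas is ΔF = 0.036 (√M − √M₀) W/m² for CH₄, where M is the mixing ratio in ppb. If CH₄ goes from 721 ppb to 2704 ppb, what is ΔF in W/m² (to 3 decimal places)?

CH₄: 0.036 × (√2704 − √721) = 0.036 × (52.0000 − 26.8514) = 0.036 × 25.1486 = 0.9053 W/m².

ΔF = 0.905 W/m²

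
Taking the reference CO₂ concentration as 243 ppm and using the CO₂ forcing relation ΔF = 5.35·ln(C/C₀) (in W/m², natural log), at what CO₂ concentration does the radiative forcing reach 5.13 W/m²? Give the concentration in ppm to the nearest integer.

C ≈ 634 ppm

Set 5.35 ln(C/243) = 5.13, so ln(C/243) = 5.13/5.35 = 0.95888.
Then C/243 = e^0.95888 = 2.60877, giving C = 243 × 2.60877 = 633.93 ppm.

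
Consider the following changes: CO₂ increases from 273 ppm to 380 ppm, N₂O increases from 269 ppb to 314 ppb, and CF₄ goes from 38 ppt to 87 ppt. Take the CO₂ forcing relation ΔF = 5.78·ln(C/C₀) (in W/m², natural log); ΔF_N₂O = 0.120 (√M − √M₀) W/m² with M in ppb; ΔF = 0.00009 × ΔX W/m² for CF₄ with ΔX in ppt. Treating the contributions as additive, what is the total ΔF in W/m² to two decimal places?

CO₂: 5.78 × ln(380/273) = 5.78 × ln(1.39194) = 5.78 × 0.33070 = 1.9114 W/m².
N₂O: 0.120 × (√314 − √269) = 0.120 × (17.7200 − 16.4012) = 0.120 × 1.3188 = 0.1583 W/m².
CF₄: ΔF = 0.00009 × (87 − 38) = 0.00009 × 49 = 0.0044 W/m².
Total ΔF = 1.9114 + 0.1583 + 0.0044 = 2.0741 W/m².

ΔF = 2.07 W/m²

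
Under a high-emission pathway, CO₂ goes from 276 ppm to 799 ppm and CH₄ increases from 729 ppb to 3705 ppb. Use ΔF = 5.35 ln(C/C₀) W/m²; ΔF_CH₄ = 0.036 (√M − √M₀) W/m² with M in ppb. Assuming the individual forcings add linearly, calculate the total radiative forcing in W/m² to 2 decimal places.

ΔF = 6.91 W/m²

CO₂: 5.35 × ln(799/276) = 5.35 × ln(2.89493) = 5.35 × 1.06296 = 5.6868 W/m².
CH₄: 0.036 × (√3705 − √729) = 0.036 × (60.8687 − 27.0000) = 0.036 × 33.8687 = 1.2193 W/m².
Total ΔF = 5.6868 + 1.2193 = 6.9061 W/m².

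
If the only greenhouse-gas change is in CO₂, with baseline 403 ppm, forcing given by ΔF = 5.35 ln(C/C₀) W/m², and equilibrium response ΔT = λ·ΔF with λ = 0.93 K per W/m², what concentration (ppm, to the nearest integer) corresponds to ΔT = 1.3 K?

C ≈ 523 ppm

Required forcing: ΔF = ΔT/λ = 1.3/0.93 = 1.3978 W/m².
Then ln(C/403) = ΔF/5.35 = 1.3978/5.35 = 0.26127.
So C = 403 × e^0.26127 = 403 × 1.29858 = 523.33 ppm.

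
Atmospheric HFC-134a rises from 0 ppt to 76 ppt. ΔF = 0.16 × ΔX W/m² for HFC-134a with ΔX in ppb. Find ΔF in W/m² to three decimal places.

HFC-134a: Δ = 76 − 0 = 76 ppt = 0.076 ppb; ΔF = 0.16 × 0.076 = 0.0122 W/m².

ΔF = 0.012 W/m²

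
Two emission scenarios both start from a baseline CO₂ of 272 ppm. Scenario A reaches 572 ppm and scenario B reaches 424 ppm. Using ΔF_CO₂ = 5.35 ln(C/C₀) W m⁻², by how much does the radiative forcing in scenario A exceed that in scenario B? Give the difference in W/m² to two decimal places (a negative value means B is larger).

ΔF_A = 5.35 ln(572/272) = 5.35 × 0.74334 = 3.9769 W/m².
ΔF_B = 5.35 ln(424/272) = 5.35 × 0.44393 = 2.3750 W/m².
Difference: 3.9769 − 2.3750 = 1.6019 W/m².

ΔF_A − ΔF_B = 1.60 W/m²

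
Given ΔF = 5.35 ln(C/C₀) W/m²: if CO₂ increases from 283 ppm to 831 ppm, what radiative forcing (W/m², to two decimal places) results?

ΔF = 5.76 W/m²

CO₂: 5.35 × ln(831/283) = 5.35 × ln(2.93640) = 5.35 × 1.07718 = 5.7629 W/m².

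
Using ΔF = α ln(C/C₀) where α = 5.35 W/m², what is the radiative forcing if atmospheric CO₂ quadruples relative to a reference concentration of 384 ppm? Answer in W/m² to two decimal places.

ΔF = 7.42 W/m²

ΔF = 5.35 × ln(4) = 5.35 × 1.38629 = 7.4167 W/m².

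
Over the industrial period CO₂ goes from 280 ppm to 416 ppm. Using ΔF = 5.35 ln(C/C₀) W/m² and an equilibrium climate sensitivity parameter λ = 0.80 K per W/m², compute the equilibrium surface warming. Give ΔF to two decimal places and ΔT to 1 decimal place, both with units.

CO₂: 5.35 × ln(416/280) = 5.35 × ln(1.48571) = 5.35 × 0.39589 = 2.1180 W/m².
ΔT = λ ΔF = 0.80 × 2.12 = 1.6960 K.

ΔF = 2.12 W/m²; ΔT = 1.7 K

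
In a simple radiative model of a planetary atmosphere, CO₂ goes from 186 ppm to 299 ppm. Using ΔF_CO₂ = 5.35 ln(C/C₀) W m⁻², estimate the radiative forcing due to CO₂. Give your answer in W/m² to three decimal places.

ΔF = 2.540 W/m²

CO₂: 5.35 × ln(299/186) = 5.35 × ln(1.60753) = 5.35 × 0.47470 = 2.5396 W/m².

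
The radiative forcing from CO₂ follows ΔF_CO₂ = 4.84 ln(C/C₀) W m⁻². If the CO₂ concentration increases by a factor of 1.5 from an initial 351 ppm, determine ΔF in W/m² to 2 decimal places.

ΔF = 4.84 × ln(1.5) = 4.84 × 0.40547 = 1.9625 W/m².

ΔF = 1.96 W/m²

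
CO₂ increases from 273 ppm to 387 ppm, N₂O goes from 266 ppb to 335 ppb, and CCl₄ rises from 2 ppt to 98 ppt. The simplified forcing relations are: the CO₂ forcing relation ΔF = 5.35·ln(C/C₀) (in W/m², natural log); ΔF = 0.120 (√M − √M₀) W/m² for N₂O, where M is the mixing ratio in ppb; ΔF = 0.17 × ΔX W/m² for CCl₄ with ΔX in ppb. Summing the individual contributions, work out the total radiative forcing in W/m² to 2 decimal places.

ΔF = 2.12 W/m²

CO₂: 5.35 × ln(387/273) = 5.35 × ln(1.41758) = 5.35 × 0.34895 = 1.8669 W/m².
N₂O: 0.120 × (√335 − √266) = 0.120 × (18.3030 − 16.3095) = 0.120 × 1.9935 = 0.2392 W/m².
CCl₄: Δ = 98 − 2 = 96 ppt = 0.096 ppb; ΔF = 0.17 × 0.096 = 0.0163 W/m².
Total ΔF = 1.8669 + 0.2392 + 0.0163 = 2.1224 W/m².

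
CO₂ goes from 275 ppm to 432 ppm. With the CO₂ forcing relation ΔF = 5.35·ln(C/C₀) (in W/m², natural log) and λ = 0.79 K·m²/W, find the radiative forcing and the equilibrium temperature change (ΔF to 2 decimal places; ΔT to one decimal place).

CO₂: 5.35 × ln(432/275) = 5.35 × ln(1.57091) = 5.35 × 0.45166 = 2.4164 W/m².
ΔT = λ ΔF = 0.79 × 2.42 = 1.9118 K.

ΔF = 2.42 W/m²; ΔT = 1.9 K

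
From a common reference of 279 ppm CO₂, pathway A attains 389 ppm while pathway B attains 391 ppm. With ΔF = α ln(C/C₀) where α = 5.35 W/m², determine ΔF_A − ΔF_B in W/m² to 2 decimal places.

ΔF_A = 5.35 ln(389/279) = 5.35 × 0.33237 = 1.7782 W/m².
ΔF_B = 5.35 ln(391/279) = 5.35 × 0.33750 = 1.8056 W/m².
Difference: 1.7782 − 1.8056 = -0.0274 W/m².

ΔF_A − ΔF_B = -0.03 W/m²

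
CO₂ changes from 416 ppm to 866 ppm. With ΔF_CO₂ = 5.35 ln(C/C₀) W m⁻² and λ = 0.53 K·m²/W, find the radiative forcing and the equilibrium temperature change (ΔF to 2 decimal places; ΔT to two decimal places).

ΔF = 3.92 W/m²; ΔT = 2.08 K

CO₂: 5.35 × ln(866/416) = 5.35 × ln(2.08173) = 5.35 × 0.73320 = 3.9226 W/m².
ΔT = λ ΔF = 0.53 × 3.92 = 2.0776 K.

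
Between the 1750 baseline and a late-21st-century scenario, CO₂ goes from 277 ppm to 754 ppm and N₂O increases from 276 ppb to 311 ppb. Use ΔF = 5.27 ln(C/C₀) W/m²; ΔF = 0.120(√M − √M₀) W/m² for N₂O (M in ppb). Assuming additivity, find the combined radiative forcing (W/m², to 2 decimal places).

ΔF = 5.40 W/m²

CO₂: 5.27 × ln(754/277) = 5.27 × ln(2.72202) = 5.27 × 1.00137 = 5.2772 W/m².
N₂O: 0.120 × (√311 − √276) = 0.120 × (17.6352 − 16.6132) = 0.120 × 1.0220 = 0.1226 W/m².
Total ΔF = 5.2772 + 0.1226 = 5.3998 W/m².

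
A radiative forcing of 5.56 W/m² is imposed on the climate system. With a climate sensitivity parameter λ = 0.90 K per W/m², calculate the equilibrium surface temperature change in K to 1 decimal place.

ΔT = λ ΔF = 0.90 × 5.56 = 5.0040 K.

ΔT = 5.0 K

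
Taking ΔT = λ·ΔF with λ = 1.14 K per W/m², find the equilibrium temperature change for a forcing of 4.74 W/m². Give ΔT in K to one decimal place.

ΔT = 5.4 K

ΔT = λ ΔF = 1.14 × 4.74 = 5.4036 K.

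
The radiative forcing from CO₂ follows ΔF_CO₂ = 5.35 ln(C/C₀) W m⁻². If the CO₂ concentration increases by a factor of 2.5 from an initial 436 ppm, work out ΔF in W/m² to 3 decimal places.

Because the forcing depends only on the ratio C/C₀, the initial concentration does not enter.
ΔF = 5.35 × ln(2.5) = 5.35 × 0.91629 = 4.9022 W/m².

ΔF = 4.902 W/m²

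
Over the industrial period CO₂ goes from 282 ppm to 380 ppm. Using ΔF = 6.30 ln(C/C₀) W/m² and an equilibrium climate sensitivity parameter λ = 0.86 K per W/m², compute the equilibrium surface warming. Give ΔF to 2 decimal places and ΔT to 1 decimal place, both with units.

CO₂: 6.30 × ln(380/282) = 6.30 × ln(1.34752) = 6.30 × 0.29827 = 1.8791 W/m².
ΔT = λ ΔF = 0.86 × 1.88 = 1.6168 K.

ΔF = 1.88 W/m²; ΔT = 1.6 K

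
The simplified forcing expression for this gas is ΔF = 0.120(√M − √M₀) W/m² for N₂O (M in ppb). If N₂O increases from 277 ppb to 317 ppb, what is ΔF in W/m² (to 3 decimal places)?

N₂O: 0.120 × (√317 − √277) = 0.120 × (17.8045 − 16.6433) = 0.120 × 1.1612 = 0.1393 W/m².

ΔF = 0.139 W/m²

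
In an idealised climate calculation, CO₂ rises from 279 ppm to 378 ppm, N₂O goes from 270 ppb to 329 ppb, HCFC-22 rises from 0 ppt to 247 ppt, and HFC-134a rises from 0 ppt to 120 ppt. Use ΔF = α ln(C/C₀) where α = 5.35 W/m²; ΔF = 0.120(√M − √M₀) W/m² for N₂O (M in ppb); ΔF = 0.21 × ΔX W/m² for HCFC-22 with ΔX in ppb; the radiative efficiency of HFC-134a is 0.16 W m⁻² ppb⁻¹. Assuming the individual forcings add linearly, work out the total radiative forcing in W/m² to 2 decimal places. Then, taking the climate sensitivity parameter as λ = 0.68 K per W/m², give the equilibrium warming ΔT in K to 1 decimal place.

ΔF = 1.90 W/m²; ΔT = 1.3 K

CO₂: 5.35 × ln(378/279) = 5.35 × ln(1.35484) = 5.35 × 0.30368 = 1.6247 W/m².
N₂O: 0.120 × (√329 − √270) = 0.120 × (18.1384 − 16.4317) = 0.120 × 1.7067 = 0.2048 W/m².
HCFC-22: Δ = 247 − 0 = 247 ppt = 0.247 ppb; ΔF = 0.21 × 0.247 = 0.0519 W/m².
HFC-134a: Δ = 120 − 0 = 120 ppt = 0.120 ppb; ΔF = 0.16 × 0.120 = 0.0192 W/m².
Total ΔF = 1.6247 + 0.2048 + 0.0519 + 0.0192 = 1.9006 W/m².
ΔT = λ ΔF = 0.68 × 1.90 = 1.2920 K.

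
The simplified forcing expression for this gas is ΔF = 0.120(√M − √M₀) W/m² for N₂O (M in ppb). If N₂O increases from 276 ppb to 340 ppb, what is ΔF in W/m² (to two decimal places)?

N₂O: 0.120 × (√340 − √276) = 0.120 × (18.4391 − 16.6132) = 0.120 × 1.8259 = 0.2191 W/m².

ΔF = 0.22 W/m²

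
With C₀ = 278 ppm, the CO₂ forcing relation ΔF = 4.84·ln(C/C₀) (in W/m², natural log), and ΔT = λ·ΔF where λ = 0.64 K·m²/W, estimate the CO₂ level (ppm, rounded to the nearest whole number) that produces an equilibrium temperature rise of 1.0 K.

Required forcing: ΔF = ΔT/λ = 1.0/0.64 = 1.5625 W/m².
Then ln(C/278) = ΔF/4.84 = 1.5625/4.84 = 0.32283.
So C = 278 × e^0.32283 = 278 × 1.38103 = 383.93 ppm.

C ≈ 384 ppm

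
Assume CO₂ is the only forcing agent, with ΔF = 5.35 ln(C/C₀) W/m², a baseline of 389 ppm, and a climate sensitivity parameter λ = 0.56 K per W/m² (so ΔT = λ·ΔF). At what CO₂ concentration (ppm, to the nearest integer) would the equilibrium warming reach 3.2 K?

Required forcing: ΔF = ΔT/λ = 3.2/0.56 = 5.7143 W/m².
Then ln(C/389) = ΔF/5.35 = 5.7143/5.35 = 1.06809.
So C = 389 × e^1.06809 = 389 × 2.90982 = 1131.92 ppm.

C ≈ 1132 ppm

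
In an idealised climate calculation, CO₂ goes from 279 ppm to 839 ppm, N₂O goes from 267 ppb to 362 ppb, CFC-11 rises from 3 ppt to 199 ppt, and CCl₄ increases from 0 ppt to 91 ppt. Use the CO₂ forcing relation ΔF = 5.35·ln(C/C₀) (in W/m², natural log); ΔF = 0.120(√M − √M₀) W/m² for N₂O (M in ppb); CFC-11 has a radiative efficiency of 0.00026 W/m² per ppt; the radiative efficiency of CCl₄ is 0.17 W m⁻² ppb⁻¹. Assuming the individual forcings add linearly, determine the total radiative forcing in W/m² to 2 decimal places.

CO₂: 5.35 × ln(839/279) = 5.35 × ln(3.00717) = 5.35 × 1.10100 = 5.8904 W/m².
N₂O: 0.120 × (√362 − √267) = 0.120 × (19.0263 − 16.3401) = 0.120 × 2.6862 = 0.3223 W/m².
CFC-11: ΔF = 0.00026 × (199 − 3) = 0.00026 × 196 = 0.0510 W/m².
CCl₄: Δ = 91 − 0 = 91 ppt = 0.091 ppb; ΔF = 0.17 × 0.091 = 0.0155 W/m².
Total ΔF = 5.8904 + 0.3223 + 0.0510 + 0.0155 = 6.2792 W/m².

ΔF = 6.28 W/m²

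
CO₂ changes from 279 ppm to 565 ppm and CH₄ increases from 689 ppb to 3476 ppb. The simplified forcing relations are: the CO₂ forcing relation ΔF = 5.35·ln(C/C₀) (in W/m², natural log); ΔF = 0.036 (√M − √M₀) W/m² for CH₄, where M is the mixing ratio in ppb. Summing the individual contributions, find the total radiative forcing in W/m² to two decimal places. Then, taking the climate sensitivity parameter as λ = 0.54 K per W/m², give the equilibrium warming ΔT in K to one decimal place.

CO₂: 5.35 × ln(565/279) = 5.35 × ln(2.02509) = 5.35 × 0.70561 = 3.7750 W/m².
CH₄: 0.036 × (√3476 − √689) = 0.036 × (58.9576 − 26.2488) = 0.036 × 32.7088 = 1.1775 W/m².
Total ΔF = 3.7750 + 1.1775 = 4.9525 W/m².
ΔT = λ ΔF = 0.54 × 4.95 = 2.6730 K.

ΔF = 4.95 W/m²; ΔT = 2.7 K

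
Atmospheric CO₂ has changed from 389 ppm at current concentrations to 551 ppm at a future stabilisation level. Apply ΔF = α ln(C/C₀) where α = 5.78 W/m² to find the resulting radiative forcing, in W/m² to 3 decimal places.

CO₂ absorption bands are partially saturated, so forcing scales with the logarithm of the concentration ratio.
CO₂: 5.78 × ln(551/389) = 5.78 × ln(1.41645) = 5.78 × 0.34815 = 2.0123 W/m².

ΔF = 2.012 W/m²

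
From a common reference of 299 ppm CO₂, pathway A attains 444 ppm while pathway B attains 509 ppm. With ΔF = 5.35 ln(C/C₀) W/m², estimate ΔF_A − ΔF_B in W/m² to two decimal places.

ΔF_A = 5.35 ln(444/299) = 5.35 × 0.39538 = 2.1153 W/m².
ΔF_B = 5.35 ln(509/299) = 5.35 × 0.53200 = 2.8462 W/m².
Difference: 2.1153 − 2.8462 = -0.7309 W/m².

ΔF_A − ΔF_B = -0.73 W/m²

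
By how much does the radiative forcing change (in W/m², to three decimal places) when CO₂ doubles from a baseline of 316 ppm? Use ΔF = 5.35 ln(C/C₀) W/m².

ΔF = 5.35 × ln(2) = 5.35 × 0.69315 = 3.7084 W/m².

ΔF = 3.708 W/m²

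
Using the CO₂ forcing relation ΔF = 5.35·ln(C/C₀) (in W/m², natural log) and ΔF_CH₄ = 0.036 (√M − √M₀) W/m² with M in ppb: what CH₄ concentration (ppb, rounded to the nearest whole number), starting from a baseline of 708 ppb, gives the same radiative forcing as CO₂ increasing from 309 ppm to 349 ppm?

M ≈ 1998 ppb

CO₂ forcing: 5.35 × ln(349/309) = 5.35 × 0.121731 = 0.65126 W/m².
Set 0.036(√M − √708) = 0.65126: √M = 0.65126/0.036 + √708 = 18.0906 + 26.6083 = 44.6989.
M = (44.6989)² = 1997.99 ppb.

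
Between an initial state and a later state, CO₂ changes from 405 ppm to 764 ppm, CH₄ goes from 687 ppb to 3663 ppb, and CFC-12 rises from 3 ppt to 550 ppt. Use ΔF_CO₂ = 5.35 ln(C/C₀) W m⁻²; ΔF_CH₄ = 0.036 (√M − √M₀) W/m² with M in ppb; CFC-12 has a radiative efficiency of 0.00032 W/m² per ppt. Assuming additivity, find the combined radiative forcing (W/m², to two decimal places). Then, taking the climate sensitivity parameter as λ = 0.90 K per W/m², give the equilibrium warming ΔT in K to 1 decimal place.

ΔF = 4.81 W/m²; ΔT = 4.3 K

CO₂: 5.35 × ln(764/405) = 5.35 × ln(1.88642) = 5.35 × 0.63468 = 3.3955 W/m².
CH₄: 0.036 × (√3663 − √687) = 0.036 × (60.5227 − 26.2107) = 0.036 × 34.3120 = 1.2352 W/m².
CFC-12: ΔF = 0.00032 × (550 − 3) = 0.00032 × 547 = 0.1750 W/m².
Total ΔF = 3.3955 + 1.2352 + 0.1750 = 4.8057 W/m².
ΔT = λ ΔF = 0.90 × 4.81 = 4.3290 K.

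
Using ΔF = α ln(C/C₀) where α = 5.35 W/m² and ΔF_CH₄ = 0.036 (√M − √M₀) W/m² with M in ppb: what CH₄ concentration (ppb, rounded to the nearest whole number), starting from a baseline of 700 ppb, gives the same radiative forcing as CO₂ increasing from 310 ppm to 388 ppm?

CO₂ forcing: 5.35 × ln(388/310) = 5.35 × 0.224433 = 1.20072 W/m².
Set 0.036(√M − √700) = 1.20072: √M = 1.20072/0.036 + √700 = 33.3533 + 26.4575 = 59.8108.
M = (59.8108)² = 3577.33 ppb.

M ≈ 3577 ppb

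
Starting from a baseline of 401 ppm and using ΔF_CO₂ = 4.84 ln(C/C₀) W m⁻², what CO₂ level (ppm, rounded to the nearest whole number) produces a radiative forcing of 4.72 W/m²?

C ≈ 1063 ppm

Set 4.84 ln(C/401) = 4.72, so ln(C/401) = 4.72/4.84 = 0.97521.
Then C/401 = e^0.97521 = 2.65172, giving C = 401 × 2.65172 = 1063.34 ppm.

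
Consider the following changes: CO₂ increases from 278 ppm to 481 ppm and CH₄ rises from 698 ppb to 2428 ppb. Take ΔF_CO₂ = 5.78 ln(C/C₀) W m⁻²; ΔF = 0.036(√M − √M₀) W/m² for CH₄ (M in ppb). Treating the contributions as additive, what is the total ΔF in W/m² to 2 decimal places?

CO₂: 5.78 × ln(481/278) = 5.78 × ln(1.73022) = 5.78 × 0.54825 = 3.1689 W/m².
CH₄: 0.036 × (√2428 − √698) = 0.036 × (49.2747 − 26.4197) = 0.036 × 22.8550 = 0.8228 W/m².
Total ΔF = 3.1689 + 0.8228 = 3.9917 W/m².

ΔF = 3.99 W/m²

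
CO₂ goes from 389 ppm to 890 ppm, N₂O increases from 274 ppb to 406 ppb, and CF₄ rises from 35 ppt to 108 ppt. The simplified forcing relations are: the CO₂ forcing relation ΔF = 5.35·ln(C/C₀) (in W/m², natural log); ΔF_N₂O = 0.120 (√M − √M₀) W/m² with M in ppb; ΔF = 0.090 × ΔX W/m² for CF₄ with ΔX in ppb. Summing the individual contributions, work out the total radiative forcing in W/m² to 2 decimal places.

ΔF = 4.87 W/m²

CO₂: 5.35 × ln(890/389) = 5.35 × ln(2.28792) = 5.35 × 0.82764 = 4.4279 W/m².
N₂O: 0.120 × (√406 − √274) = 0.120 × (20.1494 − 16.5529) = 0.120 × 3.5965 = 0.4316 W/m².
CF₄: Δ = 108 − 35 = 73 ppt = 0.073 ppb; ΔF = 0.090 × 0.073 = 0.0066 W/m².
Total ΔF = 4.4279 + 0.4316 + 0.0066 = 4.8661 W/m².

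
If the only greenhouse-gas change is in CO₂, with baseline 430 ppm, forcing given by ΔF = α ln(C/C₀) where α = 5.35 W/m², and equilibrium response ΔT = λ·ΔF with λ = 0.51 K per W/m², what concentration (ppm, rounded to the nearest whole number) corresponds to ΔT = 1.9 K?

Required forcing: ΔF = ΔT/λ = 1.9/0.51 = 3.7255 W/m².
Then ln(C/430) = ΔF/5.35 = 3.7255/5.35 = 0.69636.
So C = 430 × e^0.69636 = 430 × 2.00644 = 862.77 ppm.

C ≈ 863 ppm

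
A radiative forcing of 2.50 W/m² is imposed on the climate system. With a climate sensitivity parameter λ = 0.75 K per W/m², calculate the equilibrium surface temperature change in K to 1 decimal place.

ΔT = λ ΔF = 0.75 × 2.50 = 1.8750 K.

ΔT = 1.9 K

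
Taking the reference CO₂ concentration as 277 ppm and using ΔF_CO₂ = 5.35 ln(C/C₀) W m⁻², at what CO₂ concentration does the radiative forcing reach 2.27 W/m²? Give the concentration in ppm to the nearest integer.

C ≈ 423 ppm

Set 5.35 ln(C/277) = 2.27, so ln(C/277) = 2.27/5.35 = 0.42430.
Then C/277 = e^0.42430 = 1.52852, giving C = 277 × 1.52852 = 423.40 ppm.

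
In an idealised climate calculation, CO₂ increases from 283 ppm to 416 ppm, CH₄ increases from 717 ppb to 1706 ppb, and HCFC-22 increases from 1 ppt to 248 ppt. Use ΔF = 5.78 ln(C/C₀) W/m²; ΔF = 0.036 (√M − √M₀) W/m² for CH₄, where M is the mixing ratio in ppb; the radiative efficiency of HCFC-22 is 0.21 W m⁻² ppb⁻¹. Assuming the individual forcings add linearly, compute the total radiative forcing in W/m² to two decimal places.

ΔF = 2.80 W/m²

CO₂: 5.78 × ln(416/283) = 5.78 × ln(1.46996) = 5.78 × 0.38524 = 2.2267 W/m².
CH₄: 0.036 × (√1706 − √717) = 0.036 × (41.3038 − 26.7769) = 0.036 × 14.5269 = 0.5230 W/m².
HCFC-22: Δ = 248 − 1 = 247 ppt = 0.247 ppb; ΔF = 0.21 × 0.247 = 0.0519 W/m².
Total ΔF = 2.2267 + 0.5230 + 0.0519 = 2.8016 W/m².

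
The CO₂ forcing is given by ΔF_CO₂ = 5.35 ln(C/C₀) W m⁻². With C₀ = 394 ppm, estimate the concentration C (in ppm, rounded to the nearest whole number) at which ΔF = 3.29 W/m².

C ≈ 729 ppm

Set 5.35 ln(C/394) = 3.29, so ln(C/394) = 3.29/5.35 = 0.61495.
Then C/394 = e^0.61495 = 1.84956, giving C = 394 × 1.84956 = 728.73 ppm.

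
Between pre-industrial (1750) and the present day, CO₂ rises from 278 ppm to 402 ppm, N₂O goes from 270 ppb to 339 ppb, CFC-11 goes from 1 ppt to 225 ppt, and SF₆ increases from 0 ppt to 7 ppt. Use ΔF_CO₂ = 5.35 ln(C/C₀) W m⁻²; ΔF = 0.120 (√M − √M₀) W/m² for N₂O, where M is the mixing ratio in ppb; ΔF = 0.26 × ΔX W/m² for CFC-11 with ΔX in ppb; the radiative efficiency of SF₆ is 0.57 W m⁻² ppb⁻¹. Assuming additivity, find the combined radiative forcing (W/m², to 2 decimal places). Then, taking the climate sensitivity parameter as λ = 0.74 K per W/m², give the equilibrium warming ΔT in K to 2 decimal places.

ΔF = 2.27 W/m²; ΔT = 1.68 K

CO₂: 5.35 × ln(402/278) = 5.35 × ln(1.44604) = 5.35 × 0.36883 = 1.9732 W/m².
N₂O: 0.120 × (√339 − √270) = 0.120 × (18.4120 − 16.4317) = 0.120 × 1.9803 = 0.2376 W/m².
CFC-11: Δ = 225 − 1 = 224 ppt = 0.224 ppb; ΔF = 0.26 × 0.224 = 0.0582 W/m².
SF₆: Δ = 7 − 0 = 7 ppt = 0.007 ppb; ΔF = 0.57 × 0.007 = 0.0040 W/m².
Total ΔF = 1.9732 + 0.2376 + 0.0582 + 0.0040 = 2.2730 W/m².
ΔT = λ ΔF = 0.74 × 2.27 = 1.6798 K.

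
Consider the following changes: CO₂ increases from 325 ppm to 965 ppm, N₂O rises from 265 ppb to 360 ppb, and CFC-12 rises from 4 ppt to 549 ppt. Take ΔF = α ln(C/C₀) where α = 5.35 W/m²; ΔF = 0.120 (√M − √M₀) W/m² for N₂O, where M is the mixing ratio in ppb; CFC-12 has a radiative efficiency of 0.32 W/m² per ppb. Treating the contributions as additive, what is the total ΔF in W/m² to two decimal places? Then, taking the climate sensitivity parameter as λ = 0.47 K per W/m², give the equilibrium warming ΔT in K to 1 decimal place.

CO₂: 5.35 × ln(965/325) = 5.35 × ln(2.96923) = 5.35 × 1.08830 = 5.8224 W/m².
N₂O: 0.120 × (√360 − √265) = 0.120 × (18.9737 − 16.2788) = 0.120 × 2.6949 = 0.3234 W/m².
CFC-12: Δ = 549 − 4 = 545 ppt = 0.545 ppb; ΔF = 0.32 × 0.545 = 0.1744 W/m².
Total ΔF = 5.8224 + 0.3234 + 0.1744 = 6.3202 W/m².
ΔT = λ ΔF = 0.47 × 6.32 = 2.9704 K.

ΔF = 6.32 W/m²; ΔT = 3.0 K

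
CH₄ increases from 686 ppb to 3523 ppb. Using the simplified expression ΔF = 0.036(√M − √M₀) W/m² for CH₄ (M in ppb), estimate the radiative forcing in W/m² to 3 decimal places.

CH₄: 0.036 × (√3523 − √686) = 0.036 × (59.3549 − 26.1916) = 0.036 × 33.1633 = 1.1939 W/m².

ΔF = 1.194 W/m²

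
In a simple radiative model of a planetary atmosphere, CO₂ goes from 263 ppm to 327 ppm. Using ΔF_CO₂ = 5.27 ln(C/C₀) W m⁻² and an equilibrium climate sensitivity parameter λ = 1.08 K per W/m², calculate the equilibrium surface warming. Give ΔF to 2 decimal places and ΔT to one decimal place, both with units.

ΔF = 1.15 W/m²; ΔT = 1.2 K

CO₂: 5.27 × ln(327/263) = 5.27 × ln(1.24335) = 5.27 × 0.21781 = 1.1479 W/m².
ΔT = λ ΔF = 1.08 × 1.15 = 1.2420 K.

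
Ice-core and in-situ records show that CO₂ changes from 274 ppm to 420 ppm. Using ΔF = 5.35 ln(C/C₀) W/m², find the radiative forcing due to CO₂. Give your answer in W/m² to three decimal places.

ΔF = 2.285 W/m²

CO₂: 5.35 × ln(420/274) = 5.35 × ln(1.53285) = 5.35 × 0.42713 = 2.2851 W/m².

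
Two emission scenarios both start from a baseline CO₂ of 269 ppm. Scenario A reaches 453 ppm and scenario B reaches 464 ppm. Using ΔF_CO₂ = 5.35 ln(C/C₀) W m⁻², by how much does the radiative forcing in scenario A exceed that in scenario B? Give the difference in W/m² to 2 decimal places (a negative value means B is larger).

ΔF_A = 5.35 ln(453/269) = 5.35 × 0.52118 = 2.7883 W/m².
ΔF_B = 5.35 ln(464/269) = 5.35 × 0.54517 = 2.9167 W/m².
Difference: 2.7883 − 2.9167 = -0.1284 W/m².

ΔF_A − ΔF_B = -0.13 W/m²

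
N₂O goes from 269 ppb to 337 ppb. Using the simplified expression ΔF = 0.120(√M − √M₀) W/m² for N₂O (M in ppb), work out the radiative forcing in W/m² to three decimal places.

ΔF = 0.235 W/m²

N₂O: 0.120 × (√337 − √269) = 0.120 × (18.3576 − 16.4012) = 0.120 × 1.9564 = 0.2348 W/m².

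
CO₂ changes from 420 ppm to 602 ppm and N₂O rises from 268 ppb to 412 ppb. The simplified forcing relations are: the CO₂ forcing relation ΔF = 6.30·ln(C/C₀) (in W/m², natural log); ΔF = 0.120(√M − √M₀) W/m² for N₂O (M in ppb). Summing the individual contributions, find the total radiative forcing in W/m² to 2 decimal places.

ΔF = 2.74 W/m²

CO₂: 6.30 × ln(602/420) = 6.30 × ln(1.43333) = 6.30 × 0.36000 = 2.2680 W/m².
N₂O: 0.120 × (√412 − √268) = 0.120 × (20.2978 − 16.3707) = 0.120 × 3.9271 = 0.4713 W/m².
Total ΔF = 2.2680 + 0.4713 = 2.7393 W/m².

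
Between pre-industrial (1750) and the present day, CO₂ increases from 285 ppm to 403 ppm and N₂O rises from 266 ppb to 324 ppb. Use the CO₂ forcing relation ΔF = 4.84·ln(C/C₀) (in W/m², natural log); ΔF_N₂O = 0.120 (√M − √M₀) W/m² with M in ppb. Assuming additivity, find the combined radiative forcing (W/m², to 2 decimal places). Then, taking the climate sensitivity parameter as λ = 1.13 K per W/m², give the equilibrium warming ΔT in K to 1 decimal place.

ΔF = 1.88 W/m²; ΔT = 2.1 K

CO₂: 4.84 × ln(403/285) = 4.84 × ln(1.41404) = 4.84 × 0.34645 = 1.6768 W/m².
N₂O: 0.120 × (√324 − √266) = 0.120 × (18.0000 − 16.3095) = 0.120 × 1.6905 = 0.2029 W/m².
Total ΔF = 1.6768 + 0.2029 = 1.8797 W/m².
ΔT = λ ΔF = 1.13 × 1.88 = 2.1244 K.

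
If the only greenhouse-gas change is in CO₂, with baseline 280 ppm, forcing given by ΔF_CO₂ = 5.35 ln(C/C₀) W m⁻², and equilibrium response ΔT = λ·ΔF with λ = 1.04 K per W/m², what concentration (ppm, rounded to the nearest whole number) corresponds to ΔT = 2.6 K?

C ≈ 447 ppm

Required forcing: ΔF = ΔT/λ = 2.6/1.04 = 2.5000 W/m².
Then ln(C/280) = ΔF/5.35 = 2.5000/5.35 = 0.46729.
So C = 280 × e^0.46729 = 280 × 1.59566 = 446.78 ppm.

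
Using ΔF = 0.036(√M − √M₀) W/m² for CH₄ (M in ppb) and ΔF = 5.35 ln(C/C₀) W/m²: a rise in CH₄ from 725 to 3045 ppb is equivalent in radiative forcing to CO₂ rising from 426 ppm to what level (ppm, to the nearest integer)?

CH₄ forcing: 0.036 × (√3045 − √725) = 0.036 × (55.1815 − 26.9258) = 0.036 × 28.2557 = 1.01721 W/m².
Set 5.35 ln(C/426) = 1.01721: ln(C/426) = 1.01721/5.35 = 0.19013, so C = 426 × e^0.19013 = 426 × 1.20941 = 515.21 ppm.

C ≈ 515 ppm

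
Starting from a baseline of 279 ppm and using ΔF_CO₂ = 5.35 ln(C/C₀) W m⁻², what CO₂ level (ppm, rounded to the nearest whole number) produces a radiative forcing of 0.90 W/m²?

Set 5.35 ln(C/279) = 0.90, so ln(C/279) = 0.90/5.35 = 0.16822.
Then C/279 = e^0.16822 = 1.18320, giving C = 279 × 1.18320 = 330.11 ppm.

C ≈ 330 ppm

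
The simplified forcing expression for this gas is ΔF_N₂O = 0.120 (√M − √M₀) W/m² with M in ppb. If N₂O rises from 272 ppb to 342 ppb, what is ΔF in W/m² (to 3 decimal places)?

N₂O: 0.120 × (√342 − √272) = 0.120 × (18.4932 − 16.4924) = 0.120 × 2.0008 = 0.2401 W/m².

ΔF = 0.240 W/m²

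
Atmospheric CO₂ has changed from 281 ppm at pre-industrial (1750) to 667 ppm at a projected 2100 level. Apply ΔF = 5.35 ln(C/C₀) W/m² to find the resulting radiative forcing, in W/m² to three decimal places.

ΔF = 4.625 W/m²

CO₂: 5.35 × ln(667/281) = 5.35 × ln(2.37367) = 5.35 × 0.86444 = 4.6248 W/m².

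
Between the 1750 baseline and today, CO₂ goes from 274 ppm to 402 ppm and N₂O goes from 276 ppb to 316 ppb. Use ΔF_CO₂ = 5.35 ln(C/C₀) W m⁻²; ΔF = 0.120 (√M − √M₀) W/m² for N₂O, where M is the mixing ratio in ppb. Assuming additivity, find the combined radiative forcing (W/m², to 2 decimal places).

ΔF = 2.19 W/m²

CO₂: 5.35 × ln(402/274) = 5.35 × ln(1.46715) = 5.35 × 0.38332 = 2.0508 W/m².
N₂O: 0.120 × (√316 − √276) = 0.120 × (17.7764 − 16.6132) = 0.120 × 1.1632 = 0.1396 W/m².
Total ΔF = 2.0508 + 0.1396 = 2.1904 W/m².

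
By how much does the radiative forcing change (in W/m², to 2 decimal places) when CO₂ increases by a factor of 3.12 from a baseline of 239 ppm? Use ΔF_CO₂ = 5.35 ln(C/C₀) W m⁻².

ΔF = 6.09 W/m²

Because the forcing depends only on the ratio C/C₀, the initial concentration does not enter.
ΔF = 5.35 × ln(3.12) = 5.35 × 1.13783 = 6.0874 W/m².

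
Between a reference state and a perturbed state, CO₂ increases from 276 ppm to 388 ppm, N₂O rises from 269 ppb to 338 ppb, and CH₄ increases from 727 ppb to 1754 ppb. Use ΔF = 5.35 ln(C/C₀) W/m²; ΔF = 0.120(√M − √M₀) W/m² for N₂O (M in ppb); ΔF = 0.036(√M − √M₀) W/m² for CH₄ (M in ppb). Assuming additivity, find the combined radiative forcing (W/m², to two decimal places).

ΔF = 2.60 W/m²

CO₂: 5.35 × ln(388/276) = 5.35 × ln(1.40580) = 5.35 × 0.34061 = 1.8223 W/m².
N₂O: 0.120 × (√338 − √269) = 0.120 × (18.3848 − 16.4012) = 0.120 × 1.9836 = 0.2380 W/m².
CH₄: 0.036 × (√1754 − √727) = 0.036 × (41.8808 − 26.9629) = 0.036 × 14.9179 = 0.5370 W/m².
Total ΔF = 1.8223 + 0.2380 + 0.5370 = 2.5973 W/m².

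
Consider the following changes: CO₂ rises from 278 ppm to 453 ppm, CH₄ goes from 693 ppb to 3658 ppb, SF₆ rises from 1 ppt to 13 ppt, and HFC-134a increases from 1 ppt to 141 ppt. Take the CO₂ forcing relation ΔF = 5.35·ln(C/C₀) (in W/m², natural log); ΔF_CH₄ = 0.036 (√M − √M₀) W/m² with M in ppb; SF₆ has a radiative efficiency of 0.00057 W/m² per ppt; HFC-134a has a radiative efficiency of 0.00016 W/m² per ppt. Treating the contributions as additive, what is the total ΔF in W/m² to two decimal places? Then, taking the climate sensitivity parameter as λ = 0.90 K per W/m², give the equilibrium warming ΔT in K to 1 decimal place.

ΔF = 3.87 W/m²; ΔT = 3.5 K

CO₂: 5.35 × ln(453/278) = 5.35 × ln(1.62950) = 5.35 × 0.48827 = 2.6122 W/m².
CH₄: 0.036 × (√3658 − √693) = 0.036 × (60.4814 − 26.3249) = 0.036 × 34.1565 = 1.2296 W/m².
SF₆: ΔF = 0.00057 × (13 − 1) = 0.00057 × 12 = 0.0068 W/m².
HFC-134a: ΔF = 0.00016 × (141 − 1) = 0.00016 × 140 = 0.0224 W/m².
Total ΔF = 2.6122 + 1.2296 + 0.0068 + 0.0224 = 3.8710 W/m².
ΔT = λ ΔF = 0.90 × 3.87 = 3.4830 K.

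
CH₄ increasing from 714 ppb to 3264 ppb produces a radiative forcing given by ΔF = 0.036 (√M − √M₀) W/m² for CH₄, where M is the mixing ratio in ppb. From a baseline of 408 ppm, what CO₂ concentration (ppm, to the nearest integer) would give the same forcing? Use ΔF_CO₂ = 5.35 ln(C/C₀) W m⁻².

C ≈ 501 ppm

CH₄ forcing: 0.036 × (√3264 − √714) = 0.036 × (57.1314 − 26.7208) = 0.036 × 30.4106 = 1.09478 W/m².
Set 5.35 ln(C/408) = 1.09478: ln(C/408) = 1.09478/5.35 = 0.20463, so C = 408 × e^0.20463 = 408 × 1.22707 = 500.64 ppm.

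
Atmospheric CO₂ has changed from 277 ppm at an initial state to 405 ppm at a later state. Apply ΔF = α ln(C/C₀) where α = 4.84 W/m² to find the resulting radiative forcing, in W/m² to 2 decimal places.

ΔF = 1.84 W/m²

CO₂: 4.84 × ln(405/277) = 4.84 × ln(1.46209) = 4.84 × 0.37987 = 1.8386 W/m².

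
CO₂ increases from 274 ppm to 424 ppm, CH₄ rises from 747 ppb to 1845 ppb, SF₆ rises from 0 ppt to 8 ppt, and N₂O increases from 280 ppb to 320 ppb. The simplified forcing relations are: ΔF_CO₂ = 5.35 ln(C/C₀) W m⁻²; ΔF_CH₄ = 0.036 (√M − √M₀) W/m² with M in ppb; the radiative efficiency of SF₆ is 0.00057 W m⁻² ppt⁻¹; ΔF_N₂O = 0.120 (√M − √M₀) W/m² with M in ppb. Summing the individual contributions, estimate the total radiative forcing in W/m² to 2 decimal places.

ΔF = 3.04 W/m²

CO₂: 5.35 × ln(424/274) = 5.35 × ln(1.54745) = 5.35 × 0.43661 = 2.3359 W/m².
CH₄: 0.036 × (√1845 − √747) = 0.036 × (42.9535 − 27.3313) = 0.036 × 15.6222 = 0.5624 W/m².
SF₆: ΔF = 0.00057 × (8 − 0) = 0.00057 × 8 = 0.0046 W/m².
N₂O: 0.120 × (√320 − √280) = 0.120 × (17.8885 − 16.7332) = 0.120 × 1.1553 = 0.1386 W/m².
Total ΔF = 2.3359 + 0.5624 + 0.0046 + 0.1386 = 3.0415 W/m².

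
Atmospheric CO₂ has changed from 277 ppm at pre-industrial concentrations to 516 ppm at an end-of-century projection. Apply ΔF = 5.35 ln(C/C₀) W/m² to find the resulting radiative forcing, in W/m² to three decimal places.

CO₂: 5.35 × ln(516/277) = 5.35 × ln(1.86282) = 5.35 × 0.62209 = 3.3282 W/m².

ΔF = 3.328 W/m²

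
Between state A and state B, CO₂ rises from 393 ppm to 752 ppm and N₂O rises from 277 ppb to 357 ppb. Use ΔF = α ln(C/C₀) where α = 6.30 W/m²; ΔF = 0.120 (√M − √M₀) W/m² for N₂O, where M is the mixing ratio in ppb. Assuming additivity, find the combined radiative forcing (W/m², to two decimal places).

CO₂: 6.30 × ln(752/393) = 6.30 × ln(1.91349) = 6.30 × 0.64893 = 4.0883 W/m².
N₂O: 0.120 × (√357 − √277) = 0.120 × (18.8944 − 16.6433) = 0.120 × 2.2511 = 0.2701 W/m².
Total ΔF = 4.0883 + 0.2701 = 4.3584 W/m².

ΔF = 4.36 W/m²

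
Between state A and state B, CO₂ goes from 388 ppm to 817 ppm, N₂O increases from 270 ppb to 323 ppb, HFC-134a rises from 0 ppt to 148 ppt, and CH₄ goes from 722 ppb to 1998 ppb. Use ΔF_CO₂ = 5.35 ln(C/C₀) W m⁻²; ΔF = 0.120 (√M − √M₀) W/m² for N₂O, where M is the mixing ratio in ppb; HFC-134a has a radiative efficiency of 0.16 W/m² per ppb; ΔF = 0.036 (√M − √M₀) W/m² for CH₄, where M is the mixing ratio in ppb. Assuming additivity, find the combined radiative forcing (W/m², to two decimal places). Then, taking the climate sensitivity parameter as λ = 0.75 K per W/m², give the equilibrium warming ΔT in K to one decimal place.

CO₂: 5.35 × ln(817/388) = 5.35 × ln(2.10567) = 5.35 × 0.74463 = 3.9838 W/m².
N₂O: 0.120 × (√323 − √270) = 0.120 × (17.9722 − 16.4317) = 0.120 × 1.5405 = 0.1849 W/m².
HFC-134a: Δ = 148 − 0 = 148 ppt = 0.148 ppb; ΔF = 0.16 × 0.148 = 0.0237 W/m².
CH₄: 0.036 × (√1998 − √722) = 0.036 × (44.6990 − 26.8701) = 0.036 × 17.8289 = 0.6418 W/m².
Total ΔF = 3.9838 + 0.1849 + 0.0237 + 0.6418 = 4.8342 W/m².
ΔT = λ ΔF = 0.75 × 4.83 = 3.6225 K.

ΔF = 4.83 W/m²; ΔT = 3.6 K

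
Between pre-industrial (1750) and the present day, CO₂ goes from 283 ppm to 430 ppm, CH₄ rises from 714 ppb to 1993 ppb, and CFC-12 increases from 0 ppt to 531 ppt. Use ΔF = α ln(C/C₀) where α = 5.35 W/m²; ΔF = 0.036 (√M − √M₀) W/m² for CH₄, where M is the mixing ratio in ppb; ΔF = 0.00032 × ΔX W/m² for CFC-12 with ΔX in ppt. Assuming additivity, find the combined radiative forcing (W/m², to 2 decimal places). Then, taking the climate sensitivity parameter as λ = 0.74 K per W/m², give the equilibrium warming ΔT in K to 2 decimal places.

CO₂: 5.35 × ln(430/283) = 5.35 × ln(1.51943) = 5.35 × 0.41834 = 2.2381 W/m².
CH₄: 0.036 × (√1993 − √714) = 0.036 × (44.6430 − 26.7208) = 0.036 × 17.9222 = 0.6452 W/m².
CFC-12: ΔF = 0.00032 × (531 − 0) = 0.00032 × 531 = 0.1699 W/m².
Total ΔF = 2.2381 + 0.6452 + 0.1699 = 3.0532 W/m².
ΔT = λ ΔF = 0.74 × 3.05 = 2.2570 K.

ΔF = 3.05 W/m²; ΔT = 2.26 K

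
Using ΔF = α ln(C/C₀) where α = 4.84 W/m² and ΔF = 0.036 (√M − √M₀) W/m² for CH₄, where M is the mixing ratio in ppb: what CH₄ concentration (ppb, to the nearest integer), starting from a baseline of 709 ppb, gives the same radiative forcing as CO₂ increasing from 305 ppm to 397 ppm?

CO₂ forcing: 4.84 × ln(397/305) = 4.84 × 0.263625 = 1.27595 W/m².
Set 0.036(√M − √709) = 1.27595: √M = 1.27595/0.036 + √709 = 35.4431 + 26.6271 = 62.0702.
M = (62.0702)² = 3852.71 ppb.

M ≈ 3853 ppb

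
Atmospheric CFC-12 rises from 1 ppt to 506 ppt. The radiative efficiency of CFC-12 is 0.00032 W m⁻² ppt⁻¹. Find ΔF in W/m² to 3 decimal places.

ΔF = 0.162 W/m²

CFC-12: ΔF = 0.00032 × (506 − 1) = 0.00032 × 505 = 0.1616 W/m².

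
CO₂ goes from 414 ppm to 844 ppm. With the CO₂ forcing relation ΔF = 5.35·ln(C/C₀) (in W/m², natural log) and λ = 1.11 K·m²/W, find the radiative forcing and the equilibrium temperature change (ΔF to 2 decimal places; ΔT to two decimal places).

CO₂: 5.35 × ln(844/414) = 5.35 × ln(2.03865) = 5.35 × 0.71229 = 3.8108 W/m².
ΔT = λ ΔF = 1.11 × 3.81 = 4.2291 K.

ΔF = 3.81 W/m²; ΔT = 4.23 K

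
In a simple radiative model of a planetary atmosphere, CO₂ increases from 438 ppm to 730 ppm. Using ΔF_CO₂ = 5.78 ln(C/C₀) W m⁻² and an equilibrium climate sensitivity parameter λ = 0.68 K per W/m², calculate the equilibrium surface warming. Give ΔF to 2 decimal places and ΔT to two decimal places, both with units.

ΔF = 2.95 W/m²; ΔT = 2.01 K

CO₂: 5.78 × ln(730/438) = 5.78 × ln(1.66667) = 5.78 × 0.51083 = 2.9526 W/m².
ΔT = λ ΔF = 0.68 × 2.95 = 2.0060 K.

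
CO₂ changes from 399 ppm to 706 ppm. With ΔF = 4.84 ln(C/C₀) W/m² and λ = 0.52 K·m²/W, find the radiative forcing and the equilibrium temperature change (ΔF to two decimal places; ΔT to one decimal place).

ΔF = 2.76 W/m²; ΔT = 1.4 K

CO₂: 4.84 × ln(706/399) = 4.84 × ln(1.76942) = 4.84 × 0.57065 = 2.7619 W/m².
ΔT = λ ΔF = 0.52 × 2.76 = 1.4352 K.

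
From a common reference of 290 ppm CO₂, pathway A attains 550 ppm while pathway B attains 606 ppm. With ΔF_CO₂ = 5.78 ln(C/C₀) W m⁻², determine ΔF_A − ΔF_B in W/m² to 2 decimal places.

ΔF_A − ΔF_B = -0.56 W/m²

ΔF_A = 5.78 ln(550/290) = 5.78 × 0.64004 = 3.6994 W/m².
ΔF_B = 5.78 ln(606/290) = 5.78 × 0.73700 = 4.2599 W/m².
Difference: 3.6994 − 4.2599 = -0.5605 W/m².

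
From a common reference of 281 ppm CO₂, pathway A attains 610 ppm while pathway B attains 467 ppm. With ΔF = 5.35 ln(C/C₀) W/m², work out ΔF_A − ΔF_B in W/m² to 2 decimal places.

ΔF_A = 5.35 ln(610/281) = 5.35 × 0.77510 = 4.1468 W/m².
ΔF_B = 5.35 ln(467/281) = 5.35 × 0.50797 = 2.7176 W/m².
Difference: 4.1468 − 2.7176 = 1.4292 W/m².

ΔF_A − ΔF_B = 1.43 W/m²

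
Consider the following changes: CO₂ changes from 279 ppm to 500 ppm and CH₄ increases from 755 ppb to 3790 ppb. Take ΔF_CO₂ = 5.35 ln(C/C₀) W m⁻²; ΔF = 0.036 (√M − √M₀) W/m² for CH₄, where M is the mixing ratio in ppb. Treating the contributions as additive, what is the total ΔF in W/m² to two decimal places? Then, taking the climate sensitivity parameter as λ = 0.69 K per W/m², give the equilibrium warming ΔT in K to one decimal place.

CO₂: 5.35 × ln(500/279) = 5.35 × ln(1.79211) = 5.35 × 0.58339 = 3.1211 W/m².
CH₄: 0.036 × (√3790 − √755) = 0.036 × (61.5630 − 27.4773) = 0.036 × 34.0857 = 1.2271 W/m².
Total ΔF = 3.1211 + 1.2271 = 4.3482 W/m².
ΔT = λ ΔF = 0.69 × 4.35 = 3.0015 K.

ΔF = 4.35 W/m²; ΔT = 3.0 K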